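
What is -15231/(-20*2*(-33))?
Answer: -5077/440 ≈ -11.539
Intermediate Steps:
-15231/(-20*2*(-33)) = -15231/((-40*(-33))) = -15231/1320 = -15231*1/1320 = -5077/440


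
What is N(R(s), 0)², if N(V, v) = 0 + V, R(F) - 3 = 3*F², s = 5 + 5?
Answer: 91809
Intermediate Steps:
s = 10
R(F) = 3 + 3*F²
N(V, v) = V
N(R(s), 0)² = (3 + 3*10²)² = (3 + 3*100)² = (3 + 300)² = 303² = 91809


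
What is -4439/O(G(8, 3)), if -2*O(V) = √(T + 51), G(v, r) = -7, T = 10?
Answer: 8878*√61/61 ≈ 1136.7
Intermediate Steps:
O(V) = -√61/2 (O(V) = -√(10 + 51)/2 = -√61/2)
-4439/O(G(8, 3)) = -4439*(-2*√61/61) = -(-8878)*√61/61 = 8878*√61/61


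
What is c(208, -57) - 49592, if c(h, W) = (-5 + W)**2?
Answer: -45748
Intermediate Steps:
c(208, -57) - 49592 = (-5 - 57)**2 - 49592 = (-62)**2 - 49592 = 3844 - 49592 = -45748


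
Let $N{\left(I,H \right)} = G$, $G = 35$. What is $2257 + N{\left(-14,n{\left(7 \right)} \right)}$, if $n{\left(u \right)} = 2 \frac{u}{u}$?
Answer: $2292$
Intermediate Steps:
$n{\left(u \right)} = 2$ ($n{\left(u \right)} = 2 \cdot 1 = 2$)
$N{\left(I,H \right)} = 35$
$2257 + N{\left(-14,n{\left(7 \right)} \right)} = 2257 + 35 = 2292$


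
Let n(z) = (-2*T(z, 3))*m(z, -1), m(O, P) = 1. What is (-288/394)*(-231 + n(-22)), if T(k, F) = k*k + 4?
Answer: 173808/197 ≈ 882.27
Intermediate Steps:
T(k, F) = 4 + k² (T(k, F) = k² + 4 = 4 + k²)
n(z) = -8 - 2*z² (n(z) = -2*(4 + z²)*1 = (-8 - 2*z²)*1 = -8 - 2*z²)
(-288/394)*(-231 + n(-22)) = (-288/394)*(-231 + (-8 - 2*(-22)²)) = (-288*1/394)*(-231 + (-8 - 2*484)) = -144*(-231 + (-8 - 968))/197 = -144*(-231 - 976)/197 = -144/197*(-1207) = 173808/197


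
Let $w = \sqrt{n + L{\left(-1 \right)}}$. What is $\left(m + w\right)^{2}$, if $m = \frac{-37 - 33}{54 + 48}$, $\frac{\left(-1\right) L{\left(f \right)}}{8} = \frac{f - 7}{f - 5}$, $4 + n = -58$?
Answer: $\frac{\left(35 - 17 i \sqrt{654}\right)^{2}}{2601} \approx -72.196 - 11.7 i$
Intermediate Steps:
$n = -62$ ($n = -4 - 58 = -62$)
$L{\left(f \right)} = - \frac{8 \left(-7 + f\right)}{-5 + f}$ ($L{\left(f \right)} = - 8 \frac{f - 7}{f - 5} = - 8 \frac{-7 + f}{-5 + f} = - \frac{8 \left(-7 + f\right)}{-5 + f}$)
$w = \frac{i \sqrt{654}}{3}$ ($w = \sqrt{-62 + \frac{8 \left(7 - -1\right)}{-5 - 1}} = \sqrt{-62 + \frac{8 \left(7 + 1\right)}{-6}} = \sqrt{-62 + 8 \left(- \frac{1}{6}\right) 8} = \sqrt{-62 - \frac{32}{3}} = \sqrt{- \frac{218}{3}} = \frac{i \sqrt{654}}{3} \approx 8.5245 i$)
$m = - \frac{35}{51}$ ($m = - \frac{70}{102} = \left(-70\right) \frac{1}{102} = - \frac{35}{51} \approx -0.68627$)
$\left(m + w\right)^{2} = \left(- \frac{35}{51} + \frac{i \sqrt{654}}{3}\right)^{2}$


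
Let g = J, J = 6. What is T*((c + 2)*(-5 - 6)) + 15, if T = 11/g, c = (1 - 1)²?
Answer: -76/3 ≈ -25.333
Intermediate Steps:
g = 6
c = 0 (c = 0² = 0)
T = 11/6 ≈ 1.8333
T*((c + 2)*(-5 - 6)) + 15 = 11*((0 + 2)*(-5 - 6))/6 + 15 = 11*(2*(-11))/6 + 15 = (11/6)*(-22) + 15 = -121/3 + 15 = -76/3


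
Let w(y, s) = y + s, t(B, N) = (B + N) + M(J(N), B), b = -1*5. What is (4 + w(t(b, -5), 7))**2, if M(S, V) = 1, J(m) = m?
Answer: 4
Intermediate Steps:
b = -5
t(B, N) = 1 + B + N (t(B, N) = (B + N) + 1 = 1 + B + N)
w(y, s) = s + y
(4 + w(t(b, -5), 7))**2 = (4 + (7 + (1 - 5 - 5)))**2 = (4 + (7 - 9))**2 = (4 - 2)**2 = 2**2 = 4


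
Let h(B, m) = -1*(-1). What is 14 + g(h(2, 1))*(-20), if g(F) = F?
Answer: -6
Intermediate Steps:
h(B, m) = 1
14 + g(h(2, 1))*(-20) = 14 + 1*(-20) = 14 - 20 = -6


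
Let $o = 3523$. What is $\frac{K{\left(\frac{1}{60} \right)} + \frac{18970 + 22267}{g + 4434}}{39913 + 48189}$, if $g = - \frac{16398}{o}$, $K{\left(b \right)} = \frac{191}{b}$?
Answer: $\frac{178973810591}{1374795059568} \approx 0.13018$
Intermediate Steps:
$g = - \frac{16398}{3523} \approx -4.6546$
$\frac{K{\left(\frac{1}{60} \right)} + \frac{18970 + 22267}{g + 4434}}{39913 + 48189} = \frac{\frac{191}{\frac{1}{60}} + \frac{18970 + 22267}{- \frac{16398}{3523} + 4434}}{39913 + 48189} = \frac{191 \frac{1}{\frac{1}{60}} + \frac{41237}{\frac{15604584}{3523}}}{88102} = \left(191 \cdot 60 + 41237 \cdot \frac{3523}{15604584}\right) \frac{1}{88102} = \left(11460 + \frac{145277951}{15604584}\right) \frac{1}{88102} = \frac{178973810591}{15604584} \cdot \frac{1}{88102} = \frac{178973810591}{1374795059568}$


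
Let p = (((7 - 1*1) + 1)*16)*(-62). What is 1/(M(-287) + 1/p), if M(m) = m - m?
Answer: -6944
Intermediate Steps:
M(m) = 0
p = -6944 (p = (((7 - 1) + 1)*16)*(-62) = ((6 + 1)*16)*(-62) = (7*16)*(-62) = 112*(-62) = -6944)
1/(M(-287) + 1/p) = 1/(0 + 1/(-6944)) = 1/(0 - 1/6944) = 1/(-1/6944) = -6944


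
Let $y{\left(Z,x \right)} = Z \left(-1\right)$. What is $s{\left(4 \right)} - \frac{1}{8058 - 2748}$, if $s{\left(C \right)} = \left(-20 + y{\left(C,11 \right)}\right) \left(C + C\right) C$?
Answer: $- \frac{4078081}{5310} \approx -768.0$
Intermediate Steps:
$y{\left(Z,x \right)} = - Z$
$s{\left(C \right)} = 2 C^{2} \left(-20 - C\right)$ ($s{\left(C \right)} = \left(-20 - C\right) \left(C + C\right) C = \left(-20 - C\right) 2 C C = 2 C \left(-20 - C\right) C = 2 C^{2} \left(-20 - C\right)$)
$s{\left(4 \right)} - \frac{1}{8058 - 2748} = 2 \cdot 4^{2} \left(-20 - 4\right) - \frac{1}{8058 - 2748} = 2 \cdot 16 \left(-20 - 4\right) - \frac{1}{8058 - 2748} = 2 \cdot 16 \left(-24\right) - \frac{1}{5310} = -768 - \frac{1}{5310} = - \frac{4078081}{5310}$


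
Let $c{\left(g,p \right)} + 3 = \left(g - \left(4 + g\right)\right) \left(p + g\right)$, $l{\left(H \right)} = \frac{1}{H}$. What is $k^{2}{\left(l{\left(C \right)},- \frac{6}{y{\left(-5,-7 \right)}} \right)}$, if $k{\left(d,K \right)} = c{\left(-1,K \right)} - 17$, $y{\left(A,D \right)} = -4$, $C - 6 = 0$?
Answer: $484$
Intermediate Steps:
$C = 6$ ($C = 6 + 0 = 6$)
$c{\left(g,p \right)} = -3 - 4 g - 4 p$ ($c{\left(g,p \right)} = -3 + \left(g - \left(4 + g\right)\right) \left(p + g\right) = -3 - 4 \left(g + p\right) = -3 - \left(4 g + 4 p\right) = -3 - 4 g - 4 p$)
$k{\left(d,K \right)} = -16 - 4 K$ ($k{\left(d,K \right)} = \left(-3 - -4 - 4 K\right) - 17 = \left(-3 + 4 - 4 K\right) - 17 = \left(1 - 4 K\right) - 17 = -16 - 4 K$)
$k^{2}{\left(l{\left(C \right)},- \frac{6}{y{\left(-5,-7 \right)}} \right)} = \left(-16 - 4 \left(- \frac{6}{-4}\right)\right)^{2} = \left(-16 - 4 \left(\left(-6\right) \left(- \frac{1}{4}\right)\right)\right)^{2} = \left(-16 - 6\right)^{2} = \left(-22\right)^{2} = 484$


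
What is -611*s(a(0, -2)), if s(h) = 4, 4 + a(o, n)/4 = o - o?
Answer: -2444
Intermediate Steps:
a(o, n) = -16 (a(o, n) = -16 + 4*(o - o) = -16 + 4*0 = -16 + 0 = -16)
-611*s(a(0, -2)) = -611*4 = -2444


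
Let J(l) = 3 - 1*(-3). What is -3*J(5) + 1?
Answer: -17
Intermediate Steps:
J(l) = 6 (J(l) = 3 + 3 = 6)
-3*J(5) + 1 = -3*6 + 1 = -18 + 1 = -17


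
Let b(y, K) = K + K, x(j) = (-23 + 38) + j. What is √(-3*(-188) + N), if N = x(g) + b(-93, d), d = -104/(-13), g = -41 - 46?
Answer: 2*√127 ≈ 22.539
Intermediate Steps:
g = -87
x(j) = 15 + j
d = 8 (d = -104*(-1/13) = 8)
b(y, K) = 2*K
N = -56 (N = (15 - 87) + 2*8 = -72 + 16 = -56)
√(-3*(-188) + N) = √(-3*(-188) - 56) = √(564 - 56) = √508 = 2*√127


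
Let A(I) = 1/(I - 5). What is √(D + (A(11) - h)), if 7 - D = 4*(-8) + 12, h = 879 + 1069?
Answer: 5*I*√2766/6 ≈ 43.827*I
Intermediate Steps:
h = 1948
A(I) = 1/(-5 + I)
D = 27 (D = 7 - (4*(-8) + 12) = 7 - (-32 + 12) = 7 - 1*(-20) = 7 + 20 = 27)
√(D + (A(11) - h)) = √(27 + (1/(-5 + 11) - 1*1948)) = √(27 + (1/6 - 1948)) = √(27 + (⅙ - 1948)) = √(27 - 11687/6) = √(-11525/6) = 5*I*√2766/6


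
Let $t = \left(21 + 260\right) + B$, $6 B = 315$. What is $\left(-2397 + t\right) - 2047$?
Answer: $- \frac{8221}{2} \approx -4110.5$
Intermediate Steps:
$B = \frac{105}{2}$ ($B = \frac{1}{6} \cdot 315 = \frac{105}{2} \approx 52.5$)
$t = \frac{667}{2}$ ($t = \left(21 + 260\right) + \frac{105}{2} = 281 + \frac{105}{2} = \frac{667}{2} \approx 333.5$)
$\left(-2397 + t\right) - 2047 = \left(-2397 + \frac{667}{2}\right) - 2047 = - \frac{4127}{2} - 2047 = - \frac{8221}{2}$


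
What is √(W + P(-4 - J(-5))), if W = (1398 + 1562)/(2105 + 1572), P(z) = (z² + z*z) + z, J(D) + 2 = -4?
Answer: √146087210/3677 ≈ 3.2871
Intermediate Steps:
J(D) = -6 (J(D) = -2 - 4 = -6)
P(z) = z + 2*z² (P(z) = (z² + z²) + z = 2*z² + z = z + 2*z²)
W = 2960/3677 ≈ 0.80500
√(W + P(-4 - J(-5))) = √(2960/3677 + (-4 - 1*(-6))*(1 + 2*(-4 - 1*(-6)))) = √(2960/3677 + (-4 + 6)*(1 + 2*(-4 + 6))) = √(2960/3677 + 2*(1 + 2*2)) = √(2960/3677 + 2*(1 + 4)) = √(2960/3677 + 2*5) = √(2960/3677 + 10) = √(39730/3677) = √146087210/3677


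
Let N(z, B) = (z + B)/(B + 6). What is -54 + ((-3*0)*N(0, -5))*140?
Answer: -54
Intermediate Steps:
N(z, B) = (B + z)/(6 + B)
-54 + ((-3*0)*N(0, -5))*140 = -54 + ((-3*0)*((-5 + 0)/(6 - 5)))*140 = -54 + (0*(-5/1))*140 = -54 + (0*(1*(-5)))*140 = -54 + (0*(-5))*140 = -54 + 0*140 = -54 + 0 = -54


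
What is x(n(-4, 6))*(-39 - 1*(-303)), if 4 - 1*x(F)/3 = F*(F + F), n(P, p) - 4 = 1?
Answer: -36432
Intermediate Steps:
n(P, p) = 5 (n(P, p) = 4 + 1 = 5)
x(F) = 12 - 6*F² (x(F) = 12 - 3*F*(F + F) = 12 - 3*F*2*F = 12 - 6*F²)
x(n(-4, 6))*(-39 - 1*(-303)) = (12 - 6*5²)*(-39 - 1*(-303)) = (12 - 6*25)*(-39 + 303) = (12 - 150)*264 = -138*264 = -36432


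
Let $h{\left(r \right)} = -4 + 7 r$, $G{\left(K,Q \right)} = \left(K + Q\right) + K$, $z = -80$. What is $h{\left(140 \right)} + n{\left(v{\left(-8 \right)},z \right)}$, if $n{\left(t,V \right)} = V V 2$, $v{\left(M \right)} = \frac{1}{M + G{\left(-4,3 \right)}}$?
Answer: $13776$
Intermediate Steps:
$G{\left(K,Q \right)} = Q + 2 K$
$v{\left(M \right)} = \frac{1}{-5 + M}$ ($v{\left(M \right)} = \frac{1}{M + \left(3 + 2 \left(-4\right)\right)} = \frac{1}{M + \left(3 - 8\right)} = \frac{1}{M - 5} = \frac{1}{-5 + M}$)
$n{\left(t,V \right)} = 2 V^{2}$ ($n{\left(t,V \right)} = V^{2} \cdot 2 = 2 V^{2}$)
$h{\left(140 \right)} + n{\left(v{\left(-8 \right)},z \right)} = \left(-4 + 7 \cdot 140\right) + 2 \left(-80\right)^{2} = \left(-4 + 980\right) + 2 \cdot 6400 = 976 + 12800 = 13776$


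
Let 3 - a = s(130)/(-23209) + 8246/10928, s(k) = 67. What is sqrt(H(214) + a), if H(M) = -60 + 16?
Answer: I*sqrt(167860414703036690)/63406988 ≈ 6.4616*I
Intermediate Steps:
H(M) = -44
a = 285117309/126813976 (a = 3 - (67/(-23209) + 8246/10928) = 3 - (67*(-1/23209) + 8246*(1/10928)) = 3 - (-67/23209 + 4123/5464) = 3 - 1*95324619/126813976 = 3 - 95324619/126813976 = 285117309/126813976 ≈ 2.2483)
sqrt(H(214) + a) = sqrt(-44 + 285117309/126813976) = sqrt(-5294697635/126813976) = I*sqrt(167860414703036690)/63406988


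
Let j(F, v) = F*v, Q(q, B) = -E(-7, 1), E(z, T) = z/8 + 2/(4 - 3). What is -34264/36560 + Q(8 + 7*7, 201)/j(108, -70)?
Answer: -2877719/3071040 ≈ -0.93705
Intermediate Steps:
E(z, T) = 2 + z/8 (E(z, T) = z*(⅛) + 2/1 = z/8 + 2*1 = z/8 + 2 = 2 + z/8)
Q(q, B) = -9/8 (Q(q, B) = -(2 + (⅛)*(-7)) = -(2 - 7/8) = -1*9/8 = -9/8)
-34264/36560 + Q(8 + 7*7, 201)/j(108, -70) = -34264/36560 - 9/(8*(108*(-70))) = -34264*1/36560 - 9/8/(-7560) = -4283/4570 - 9/8*(-1/7560) = -4283/4570 + 1/6720 = -2877719/3071040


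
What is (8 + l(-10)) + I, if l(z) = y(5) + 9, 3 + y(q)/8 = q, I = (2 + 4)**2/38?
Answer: 645/19 ≈ 33.947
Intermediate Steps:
I = 18/19 (I = 6**2*(1/38) = 36*(1/38) = 18/19 ≈ 0.94737)
y(q) = -24 + 8*q
l(z) = 25 (l(z) = (-24 + 8*5) + 9 = (-24 + 40) + 9 = 16 + 9 = 25)
(8 + l(-10)) + I = (8 + 25) + 18/19 = 33 + 18/19 = 645/19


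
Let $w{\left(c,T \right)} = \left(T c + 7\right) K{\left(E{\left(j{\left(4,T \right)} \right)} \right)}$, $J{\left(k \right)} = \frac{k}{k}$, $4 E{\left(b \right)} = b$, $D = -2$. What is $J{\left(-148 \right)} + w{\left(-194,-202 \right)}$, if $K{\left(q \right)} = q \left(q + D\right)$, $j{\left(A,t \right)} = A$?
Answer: $-39194$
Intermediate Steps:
$E{\left(b \right)} = \frac{b}{4}$
$K{\left(q \right)} = q \left(-2 + q\right)$ ($K{\left(q \right)} = q \left(q - 2\right) = q \left(-2 + q\right)$)
$J{\left(k \right)} = 1$
$w{\left(c,T \right)} = -7 - T c$ ($w{\left(c,T \right)} = \left(T c + 7\right) \frac{1}{4} \cdot 4 \left(-2 + \frac{1}{4} \cdot 4\right) = \left(7 + T c\right) 1 \left(-2 + 1\right) = \left(7 + T c\right) 1 \left(-1\right) = \left(7 + T c\right) \left(-1\right) = -7 - T c$)
$J{\left(-148 \right)} + w{\left(-194,-202 \right)} = 1 - \left(7 - -39188\right) = 1 - 39195 = -39194$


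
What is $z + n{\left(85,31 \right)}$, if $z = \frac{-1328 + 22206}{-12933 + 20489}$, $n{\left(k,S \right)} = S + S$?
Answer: $\frac{244675}{3778} \approx 64.763$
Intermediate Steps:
$n{\left(k,S \right)} = 2 S$
$z = \frac{10439}{3778}$ ($z = \frac{20878}{7556} = 20878 \cdot \frac{1}{7556} = \frac{10439}{3778} \approx 2.7631$)
$z + n{\left(85,31 \right)} = \frac{10439}{3778} + 2 \cdot 31 = \frac{10439}{3778} + 62 = \frac{244675}{3778}$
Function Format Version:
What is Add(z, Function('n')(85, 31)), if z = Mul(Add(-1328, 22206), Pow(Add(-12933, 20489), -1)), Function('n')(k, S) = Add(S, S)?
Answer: Rational(244675, 3778) ≈ 64.763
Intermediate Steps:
Function('n')(k, S) = Mul(2, S)
z = Rational(10439, 3778) (z = Mul(20878, Pow(7556, -1)) = Mul(20878, Rational(1, 7556)) = Rational(10439, 3778) ≈ 2.7631)
Add(z, Function('n')(85, 31)) = Add(Rational(10439, 3778), Mul(2, 31)) = Add(Rational(10439, 3778), 62) = Rational(244675, 3778)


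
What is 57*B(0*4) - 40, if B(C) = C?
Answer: -40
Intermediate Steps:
57*B(0*4) - 40 = 57*(0*4) - 40 = 57*0 - 40 = 0 - 40 = -40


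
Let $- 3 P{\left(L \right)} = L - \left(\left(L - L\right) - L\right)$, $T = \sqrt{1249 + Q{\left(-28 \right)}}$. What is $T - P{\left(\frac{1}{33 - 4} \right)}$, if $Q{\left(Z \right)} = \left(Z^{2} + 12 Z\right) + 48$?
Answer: $\frac{2}{87} + \sqrt{1745} \approx 41.796$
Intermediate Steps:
$Q{\left(Z \right)} = 48 + Z^{2} + 12 Z$
$T = \sqrt{1745}$ ($T = \sqrt{1249 + \left(48 + \left(-28\right)^{2} + 12 \left(-28\right)\right)} = \sqrt{1249 + \left(48 + 784 - 336\right)} = \sqrt{1249 + 496} = \sqrt{1745} \approx 41.773$)
$P{\left(L \right)} = - \frac{2 L}{3}$ ($P{\left(L \right)} = - \frac{L - \left(\left(L - L\right) - L\right)}{3} = - \frac{L - \left(0 - L\right)}{3} = - \frac{L - - L}{3} = - \frac{L + L}{3} = - \frac{2 L}{3}$)
$T - P{\left(\frac{1}{33 - 4} \right)} = \sqrt{1745} - - \frac{2}{3 \left(33 - 4\right)} = \sqrt{1745} - - \frac{2}{3 \cdot 29} = \sqrt{1745} - \left(- \frac{2}{3}\right) \frac{1}{29} = \sqrt{1745} - - \frac{2}{87} = \sqrt{1745} + \frac{2}{87} = \frac{2}{87} + \sqrt{1745}$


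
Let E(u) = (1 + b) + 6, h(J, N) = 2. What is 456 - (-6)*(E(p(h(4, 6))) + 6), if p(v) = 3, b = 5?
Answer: 564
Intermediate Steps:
E(u) = 12 (E(u) = (1 + 5) + 6 = 6 + 6 = 12)
456 - (-6)*(E(p(h(4, 6))) + 6) = 456 - (-6)*(12 + 6) = 456 - (-6)*18 = 456 - 1*(-108) = 456 + 108 = 564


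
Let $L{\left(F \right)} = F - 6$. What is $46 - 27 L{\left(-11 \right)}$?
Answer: $505$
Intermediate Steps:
$L{\left(F \right)} = -6 + F$ ($L{\left(F \right)} = F - 6 = -6 + F$)
$46 - 27 L{\left(-11 \right)} = 46 - 27 \left(-6 - 11\right) = 46 - -459 = 46 + 459 = 505$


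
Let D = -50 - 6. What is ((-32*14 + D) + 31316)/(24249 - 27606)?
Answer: -30812/3357 ≈ -9.1784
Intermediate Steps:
D = -56
((-32*14 + D) + 31316)/(24249 - 27606) = ((-32*14 - 56) + 31316)/(24249 - 27606) = ((-448 - 56) + 31316)/(-3357) = (-504 + 31316)*(-1/3357) = 30812*(-1/3357) = -30812/3357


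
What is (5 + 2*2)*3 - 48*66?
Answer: -3141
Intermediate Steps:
(5 + 2*2)*3 - 48*66 = (5 + 4)*3 - 3168 = 9*3 - 3168 = 27 - 3168 = -3141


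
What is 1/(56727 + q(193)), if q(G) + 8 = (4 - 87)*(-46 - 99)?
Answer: 1/68754 ≈ 1.4545e-5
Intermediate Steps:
q(G) = 12027 (q(G) = -8 + (4 - 87)*(-46 - 99) = -8 - 83*(-145) = -8 + 12035 = 12027)
1/(56727 + q(193)) = 1/(56727 + 12027) = 1/68754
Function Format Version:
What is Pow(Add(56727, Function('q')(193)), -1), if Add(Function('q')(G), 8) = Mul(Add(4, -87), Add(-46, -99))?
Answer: Rational(1, 68754) ≈ 1.4545e-5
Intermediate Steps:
Function('q')(G) = 12027 (Function('q')(G) = Add(-8, Mul(Add(4, -87), Add(-46, -99))) = Add(-8, Mul(-83, -145)) = Add(-8, 12035) = 12027)
Pow(Add(56727, Function('q')(193)), -1) = Pow(Add(56727, 12027), -1) = Pow(68754, -1) = Rational(1, 68754)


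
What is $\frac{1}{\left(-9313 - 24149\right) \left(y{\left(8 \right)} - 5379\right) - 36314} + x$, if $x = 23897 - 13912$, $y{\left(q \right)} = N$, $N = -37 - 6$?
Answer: $\frac{1811225580251}{181394650} \approx 9985.0$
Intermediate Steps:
$N = -43$ ($N = -37 - 6 = -43$)
$y{\left(q \right)} = -43$
$x = 9985$
$\frac{1}{\left(-9313 - 24149\right) \left(y{\left(8 \right)} - 5379\right) - 36314} + x = \frac{1}{\left(-9313 - 24149\right) \left(-43 - 5379\right) - 36314} + 9985 = \frac{1}{\left(-33462\right) \left(-5422\right) - 36314} + 9985 = \frac{1}{181430964 - 36314} + 9985 = \frac{1}{181394650} + 9985 = \frac{1811225580251}{181394650}$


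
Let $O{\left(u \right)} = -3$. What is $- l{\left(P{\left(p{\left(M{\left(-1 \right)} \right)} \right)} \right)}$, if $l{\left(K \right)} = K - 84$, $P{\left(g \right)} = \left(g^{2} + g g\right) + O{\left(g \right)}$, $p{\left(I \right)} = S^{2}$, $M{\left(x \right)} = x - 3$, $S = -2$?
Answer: $55$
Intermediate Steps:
$M{\left(x \right)} = -3 + x$ ($M{\left(x \right)} = x - 3 = -3 + x$)
$p{\left(I \right)} = 4$ ($p{\left(I \right)} = \left(-2\right)^{2} = 4$)
$P{\left(g \right)} = -3 + 2 g^{2}$ ($P{\left(g \right)} = \left(g^{2} + g g\right) - 3 = \left(g^{2} + g^{2}\right) - 3 = 2 g^{2} - 3 = -3 + 2 g^{2}$)
$l{\left(K \right)} = -84 + K$
$- l{\left(P{\left(p{\left(M{\left(-1 \right)} \right)} \right)} \right)} = - (-84 - \left(3 - 2 \cdot 4^{2}\right)) = - (-84 + \left(-3 + 2 \cdot 16\right)) = - (-84 + \left(-3 + 32\right)) = - (-84 + 29) = \left(-1\right) \left(-55\right) = 55$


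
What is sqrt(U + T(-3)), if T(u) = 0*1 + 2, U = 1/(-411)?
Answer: sqrt(337431)/411 ≈ 1.4134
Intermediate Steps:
U = -1/411 ≈ -0.0024331
T(u) = 2 (T(u) = 0 + 2 = 2)
sqrt(U + T(-3)) = sqrt(-1/411 + 2) = sqrt(821/411) = sqrt(337431)/411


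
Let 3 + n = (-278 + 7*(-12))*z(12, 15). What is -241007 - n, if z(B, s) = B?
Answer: -236660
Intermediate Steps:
n = -4347 (n = -3 + (-278 + 7*(-12))*12 = -3 + (-278 - 84)*12 = -3 - 362*12 = -3 - 4344 = -4347)
-241007 - n = -241007 - 1*(-4347) = -241007 + 4347 = -236660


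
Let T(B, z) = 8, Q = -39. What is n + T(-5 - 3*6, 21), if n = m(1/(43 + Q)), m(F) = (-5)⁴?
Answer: 633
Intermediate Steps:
m(F) = 625
n = 625
n + T(-5 - 3*6, 21) = 625 + 8 = 633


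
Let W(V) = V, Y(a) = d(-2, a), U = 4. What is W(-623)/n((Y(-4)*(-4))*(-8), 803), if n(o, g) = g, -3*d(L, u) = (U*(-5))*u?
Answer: -623/803 ≈ -0.77584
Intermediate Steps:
d(L, u) = 20*u/3 (d(L, u) = -4*(-5)*u/3 = -(-20)*u/3 = 20*u/3)
Y(a) = 20*a/3
W(-623)/n((Y(-4)*(-4))*(-8), 803) = -623/803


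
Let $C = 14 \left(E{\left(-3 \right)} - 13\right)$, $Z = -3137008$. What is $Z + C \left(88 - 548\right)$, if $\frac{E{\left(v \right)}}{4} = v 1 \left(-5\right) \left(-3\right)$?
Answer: $-1894088$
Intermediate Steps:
$E{\left(v \right)} = 60 v$ ($E{\left(v \right)} = 4 v 1 \left(-5\right) \left(-3\right) = 4 v \left(\left(-5\right) \left(-3\right)\right) = 4 v 15 = 4 \cdot 15 v = 60 v$)
$C = -2702$ ($C = 14 \left(60 \left(-3\right) - 13\right) = 14 \left(-180 - 13\right) = 14 \left(-193\right) = -2702$)
$Z + C \left(88 - 548\right) = -3137008 - 2702 \left(88 - 548\right) = -3137008 - -1242920 = -3137008 + 1242920 = -1894088$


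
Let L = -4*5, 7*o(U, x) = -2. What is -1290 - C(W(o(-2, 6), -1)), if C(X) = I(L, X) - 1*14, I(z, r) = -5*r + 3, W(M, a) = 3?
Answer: -1264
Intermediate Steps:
o(U, x) = -2/7 (o(U, x) = (⅐)*(-2) = -2/7)
L = -20
I(z, r) = 3 - 5*r
C(X) = -11 - 5*X (C(X) = (3 - 5*X) - 1*14 = (3 - 5*X) - 14 = -11 - 5*X)
-1290 - C(W(o(-2, 6), -1)) = -1290 - (-11 - 5*3) = -1290 - (-11 - 15) = -1290 - 1*(-26) = -1290 + 26 = -1264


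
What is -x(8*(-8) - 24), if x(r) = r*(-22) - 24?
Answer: -1912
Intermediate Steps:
x(r) = -24 - 22*r (x(r) = -22*r - 24 = -24 - 22*r)
-x(8*(-8) - 24) = -(-24 - 22*(8*(-8) - 24)) = -(-24 - 22*(-64 - 24)) = -(-24 - 22*(-88)) = -(-24 + 1936) = -1*1912 = -1912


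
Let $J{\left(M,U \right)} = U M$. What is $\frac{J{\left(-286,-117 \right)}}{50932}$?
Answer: $\frac{16731}{25466} \approx 0.65699$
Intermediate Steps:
$J{\left(M,U \right)} = M U$
$\frac{J{\left(-286,-117 \right)}}{50932} = \frac{\left(-286\right) \left(-117\right)}{50932} = 33462 \cdot \frac{1}{50932} = \frac{16731}{25466}$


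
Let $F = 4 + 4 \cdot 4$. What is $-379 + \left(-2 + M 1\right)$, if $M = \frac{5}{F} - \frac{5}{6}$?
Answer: $- \frac{4579}{12} \approx -381.58$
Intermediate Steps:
$F = 20$ ($F = 4 + 16 = 20$)
$M = - \frac{7}{12}$ ($M = \frac{5}{20} - \frac{5}{6} = 5 \cdot \frac{1}{20} - \frac{5}{6} = \frac{1}{4} - \frac{5}{6} = - \frac{7}{12} \approx -0.58333$)
$-379 + \left(-2 + M 1\right) = -379 - \frac{31}{12} = - \frac{4579}{12}$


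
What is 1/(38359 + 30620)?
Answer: 1/68979 ≈ 1.4497e-5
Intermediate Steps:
1/(38359 + 30620) = 1/68979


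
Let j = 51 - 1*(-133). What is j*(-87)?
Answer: -16008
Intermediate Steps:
j = 184 (j = 51 + 133 = 184)
j*(-87) = 184*(-87) = -16008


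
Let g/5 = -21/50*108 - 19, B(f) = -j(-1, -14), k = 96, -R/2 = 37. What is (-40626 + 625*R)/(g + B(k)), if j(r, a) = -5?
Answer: 108595/396 ≈ 274.23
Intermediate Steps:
R = -74 (R = -2*37 = -74)
B(f) = 5 (B(f) = -1*(-5) = 5)
g = -1609/5 (g = 5*(-21/50*108 - 19) = 5*(-1134/25 - 19) = 5*(-1609/25) = -1609/5 ≈ -321.80)
(-40626 + 625*R)/(g + B(k)) = (-40626 + 625*(-74))/(-1609/5 + 5) = (-40626 - 46250)/(-1584/5) = -86876*(-5/1584) = 108595/396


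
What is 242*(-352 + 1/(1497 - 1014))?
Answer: -41143630/483 ≈ -85184.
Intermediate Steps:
242*(-352 + 1/(1497 - 1014)) = 242*(-352 + 1/483) = 242*(-170015/483) = -41143630/483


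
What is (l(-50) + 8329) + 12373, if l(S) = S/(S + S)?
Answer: 41405/2 ≈ 20703.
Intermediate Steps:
l(S) = ½ (l(S) = S/((2*S)) = (1/(2*S))*S = ½)
(l(-50) + 8329) + 12373 = (½ + 8329) + 12373 = 16659/2 + 12373 = 41405/2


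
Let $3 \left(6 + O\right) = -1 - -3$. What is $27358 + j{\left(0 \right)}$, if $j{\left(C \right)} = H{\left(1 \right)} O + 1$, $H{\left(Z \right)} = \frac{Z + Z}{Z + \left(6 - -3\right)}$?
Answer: $\frac{410369}{15} \approx 27358.0$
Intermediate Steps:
$H{\left(Z \right)} = \frac{2 Z}{9 + Z}$ ($H{\left(Z \right)} = \frac{2 Z}{Z + \left(6 + 3\right)} = \frac{2 Z}{Z + 9} = \frac{2 Z}{9 + Z}$)
$O = - \frac{16}{3}$ ($O = -6 + \frac{-1 - -3}{3} = -6 + \frac{-1 + 3}{3} = -6 + \frac{1}{3} \cdot 2 = -6 + \frac{2}{3} = - \frac{16}{3} \approx -5.3333$)
$j{\left(C \right)} = - \frac{1}{15}$ ($j{\left(C \right)} = 2 \cdot 1 \frac{1}{9 + 1} \left(- \frac{16}{3}\right) + 1 = 2 \cdot 1 \cdot \frac{1}{10} \left(- \frac{16}{3}\right) + 1 = \frac{1}{5} \left(- \frac{16}{3}\right) + 1 = - \frac{16}{15} + 1 = - \frac{1}{15}$)
$27358 + j{\left(0 \right)} = 27358 - \frac{1}{15} = \frac{410369}{15}$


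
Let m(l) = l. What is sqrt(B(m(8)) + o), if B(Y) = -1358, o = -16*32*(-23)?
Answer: sqrt(10418) ≈ 102.07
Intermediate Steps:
o = 11776 (o = -512*(-23) = 11776)
sqrt(B(m(8)) + o) = sqrt(-1358 + 11776) = sqrt(10418)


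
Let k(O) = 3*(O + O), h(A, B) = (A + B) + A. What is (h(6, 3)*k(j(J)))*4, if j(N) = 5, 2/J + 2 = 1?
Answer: 1800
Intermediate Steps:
J = -2 (J = 2/(-2 + 1) = 2/(-1) = 2*(-1) = -2)
h(A, B) = B + 2*A
k(O) = 6*O (k(O) = 3*(2*O) = 6*O)
(h(6, 3)*k(j(J)))*4 = ((3 + 2*6)*(6*5))*4 = ((3 + 12)*30)*4 = (15*30)*4 = 450*4 = 1800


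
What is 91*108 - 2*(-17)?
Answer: 9862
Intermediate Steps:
91*108 - 2*(-17) = 9828 + 34 = 9862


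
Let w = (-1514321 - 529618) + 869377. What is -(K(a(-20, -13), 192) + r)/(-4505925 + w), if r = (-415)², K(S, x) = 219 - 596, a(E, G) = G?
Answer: 171848/5680487 ≈ 0.030252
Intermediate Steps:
K(S, x) = -377
w = -1174562 (w = -2043939 + 869377 = -1174562)
r = 172225
-(K(a(-20, -13), 192) + r)/(-4505925 + w) = -(-377 + 172225)/(-4505925 - 1174562) = -171848/(-5680487) = -171848*(-1)/5680487 = -1*(-171848/5680487) = 171848/5680487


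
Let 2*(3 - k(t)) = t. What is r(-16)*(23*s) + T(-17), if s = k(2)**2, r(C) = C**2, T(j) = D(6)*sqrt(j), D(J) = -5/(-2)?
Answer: 23552 + 5*I*sqrt(17)/2 ≈ 23552.0 + 10.308*I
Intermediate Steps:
D(J) = 5/2 (D(J) = -5*(-1/2) = 5/2)
k(t) = 3 - t/2
T(j) = 5*sqrt(j)/2
s = 4 (s = (3 - 1/2*2)**2 = (3 - 1)**2 = 2**2 = 4)
r(-16)*(23*s) + T(-17) = (-16)**2*(23*4) + 5*sqrt(-17)/2 = 256*92 + 5*(I*sqrt(17))/2 = 23552 + 5*I*sqrt(17)/2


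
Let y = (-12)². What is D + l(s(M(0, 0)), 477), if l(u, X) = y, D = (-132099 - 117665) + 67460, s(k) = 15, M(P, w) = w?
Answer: -182160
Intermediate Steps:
y = 144
D = -182304 (D = -249764 + 67460 = -182304)
l(u, X) = 144
D + l(s(M(0, 0)), 477) = -182304 + 144 = -182160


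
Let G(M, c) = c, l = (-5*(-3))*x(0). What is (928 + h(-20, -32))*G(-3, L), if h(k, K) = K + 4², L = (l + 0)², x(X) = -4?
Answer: 3283200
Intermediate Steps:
l = -60 (l = -5*(-3)*(-4) = 15*(-4) = -60)
L = 3600 (L = (-60 + 0)² = (-60)² = 3600)
h(k, K) = 16 + K (h(k, K) = K + 16 = 16 + K)
(928 + h(-20, -32))*G(-3, L) = (928 + (16 - 32))*3600 = (928 - 16)*3600 = 912*3600 = 3283200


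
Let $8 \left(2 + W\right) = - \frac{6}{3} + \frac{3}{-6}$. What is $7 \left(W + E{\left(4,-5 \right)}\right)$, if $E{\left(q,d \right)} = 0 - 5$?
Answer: $- \frac{819}{16} \approx -51.188$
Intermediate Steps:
$W = - \frac{37}{16}$ ($W = -2 + \frac{- \frac{6}{3} + \frac{3}{-6}}{8} = -2 + \frac{\left(-6\right) \frac{1}{3} + 3 \left(- \frac{1}{6}\right)}{8} = -2 + \frac{-2 - \frac{1}{2}}{8} = -2 + \frac{1}{8} \left(- \frac{5}{2}\right) = -2 - \frac{5}{16} = - \frac{37}{16} \approx -2.3125$)
$E{\left(q,d \right)} = -5$ ($E{\left(q,d \right)} = 0 - 5 = -5$)
$7 \left(W + E{\left(4,-5 \right)}\right) = 7 \left(- \frac{37}{16} - 5\right) = 7 \left(- \frac{117}{16}\right) = - \frac{819}{16}$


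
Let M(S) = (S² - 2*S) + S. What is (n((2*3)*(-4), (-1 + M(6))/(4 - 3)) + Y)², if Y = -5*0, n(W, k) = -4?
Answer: 16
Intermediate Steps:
M(S) = S² - S
Y = 0
(n((2*3)*(-4), (-1 + M(6))/(4 - 3)) + Y)² = (-4 + 0)² = (-4)² = 16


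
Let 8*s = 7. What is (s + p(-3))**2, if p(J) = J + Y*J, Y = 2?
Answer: 4225/64 ≈ 66.016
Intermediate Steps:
p(J) = 3*J (p(J) = J + 2*J = 3*J)
s = 7/8 (s = (1/8)*7 = 7/8 ≈ 0.87500)
(s + p(-3))**2 = (7/8 + 3*(-3))**2 = (7/8 - 9)**2 = (-65/8)**2 = 4225/64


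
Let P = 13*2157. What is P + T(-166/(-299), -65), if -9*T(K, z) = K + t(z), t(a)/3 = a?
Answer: 75516470/2691 ≈ 28063.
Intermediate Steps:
t(a) = 3*a
T(K, z) = -z/3 - K/9 (T(K, z) = -(K + 3*z)/9 = -z/3 - K/9)
P = 28041
P + T(-166/(-299), -65) = 28041 + (-⅓*(-65) - (-166)/(9*(-299))) = 28041 + (65/3 - (-166)*(-1)/(9*299)) = 28041 + (65/3 - ⅑*166/299) = 28041 + (65/3 - 166/2691) = 28041 + 58139/2691 = 75516470/2691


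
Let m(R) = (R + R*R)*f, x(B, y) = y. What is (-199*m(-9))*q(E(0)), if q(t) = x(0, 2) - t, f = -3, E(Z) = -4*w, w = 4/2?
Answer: 429840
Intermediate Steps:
w = 2 (w = 4*(1/2) = 2)
E(Z) = -8 (E(Z) = -4*2 = -8)
m(R) = -3*R - 3*R**2 (m(R) = (R + R*R)*(-3) = (R + R**2)*(-3) = -3*R - 3*R**2)
q(t) = 2 - t
(-199*m(-9))*q(E(0)) = (-(-597)*(-9)*(1 - 9))*(2 - 1*(-8)) = (-(-597)*(-9)*(-8))*(2 + 8) = -199*(-216)*10 = 42984*10 = 429840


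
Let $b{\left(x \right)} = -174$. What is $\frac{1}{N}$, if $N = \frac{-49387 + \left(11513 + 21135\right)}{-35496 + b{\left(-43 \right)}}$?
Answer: $\frac{35670}{16739} \approx 2.131$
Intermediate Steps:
$N = \frac{16739}{35670}$ ($N = \frac{-49387 + \left(11513 + 21135\right)}{-35496 - 174} = \frac{-49387 + 32648}{-35670} = \left(-16739\right) \left(- \frac{1}{35670}\right) = \frac{16739}{35670} \approx 0.46927$)
$\frac{1}{N} = \frac{1}{\frac{16739}{35670}} = \frac{35670}{16739}$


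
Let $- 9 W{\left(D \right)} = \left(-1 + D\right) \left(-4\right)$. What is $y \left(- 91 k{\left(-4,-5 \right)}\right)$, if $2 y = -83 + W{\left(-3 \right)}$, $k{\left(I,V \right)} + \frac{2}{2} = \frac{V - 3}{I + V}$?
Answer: $- \frac{69433}{162} \approx -428.6$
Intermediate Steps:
$k{\left(I,V \right)} = -1 + \frac{-3 + V}{I + V}$ ($k{\left(I,V \right)} = -1 + \frac{V - 3}{I + V} = -1 + \frac{-3 + V}{I + V}$)
$W{\left(D \right)} = - \frac{4}{9} + \frac{4 D}{9}$ ($W{\left(D \right)} = - \frac{\left(-1 + D\right) \left(-4\right)}{9} = - \frac{4 - 4 D}{9} = - \frac{4}{9} + \frac{4 D}{9}$)
$y = - \frac{763}{18}$ ($y = \frac{-83 + \left(- \frac{4}{9} + \frac{4}{9} \left(-3\right)\right)}{2} = \frac{-83 - \frac{16}{9}}{2} = \frac{1}{2} \left(- \frac{763}{9}\right) = - \frac{763}{18} \approx -42.389$)
$y \left(- 91 k{\left(-4,-5 \right)}\right) = - \frac{763 \left(- 91 \frac{-3 - -4}{-4 - 5}\right)}{18} = - \frac{763 \left(- 91 \frac{-3 + 4}{-9}\right)}{18} = - \frac{763 \left(- 91 \left(\left(- \frac{1}{9}\right) 1\right)\right)}{18} = - \frac{763 \left(\left(-91\right) \left(- \frac{1}{9}\right)\right)}{18} = \left(- \frac{763}{18}\right) \frac{91}{9} = - \frac{69433}{162}$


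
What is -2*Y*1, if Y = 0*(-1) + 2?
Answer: -4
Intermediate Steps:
Y = 2 (Y = 0 + 2 = 2)
-2*Y*1 = -2*2*1 = -4*1 = -4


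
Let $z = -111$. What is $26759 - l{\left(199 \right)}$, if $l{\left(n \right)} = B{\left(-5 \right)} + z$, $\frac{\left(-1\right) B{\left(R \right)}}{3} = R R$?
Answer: $26945$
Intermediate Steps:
$B{\left(R \right)} = - 3 R^{2}$ ($B{\left(R \right)} = - 3 R R = - 3 R^{2}$)
$l{\left(n \right)} = -186$ ($l{\left(n \right)} = - 3 \left(-5\right)^{2} - 111 = \left(-3\right) 25 - 111 = -75 - 111 = -186$)
$26759 - l{\left(199 \right)} = 26759 - -186 = 26759 + 186 = 26945$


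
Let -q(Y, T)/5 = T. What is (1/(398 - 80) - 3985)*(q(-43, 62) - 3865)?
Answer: 5290681075/318 ≈ 1.6637e+7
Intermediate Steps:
q(Y, T) = -5*T
(1/(398 - 80) - 3985)*(q(-43, 62) - 3865) = (1/(398 - 80) - 3985)*(-5*62 - 3865) = (1/318 - 3985)*(-310 - 3865) = (1/318 - 3985)*(-4175) = -1267229/318*(-4175) = 5290681075/318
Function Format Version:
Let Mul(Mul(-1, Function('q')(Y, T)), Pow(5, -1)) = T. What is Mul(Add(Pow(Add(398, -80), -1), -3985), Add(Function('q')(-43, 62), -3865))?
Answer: Rational(5290681075, 318) ≈ 1.6637e+7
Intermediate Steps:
Function('q')(Y, T) = Mul(-5, T)
Mul(Add(Pow(Add(398, -80), -1), -3985), Add(Function('q')(-43, 62), -3865)) = Mul(Add(Pow(Add(398, -80), -1), -3985), Add(Mul(-5, 62), -3865)) = Mul(Add(Pow(318, -1), -3985), Add(-310, -3865)) = Mul(Add(Rational(1, 318), -3985), -4175) = Mul(Rational(-1267229, 318), -4175) = Rational(5290681075, 318)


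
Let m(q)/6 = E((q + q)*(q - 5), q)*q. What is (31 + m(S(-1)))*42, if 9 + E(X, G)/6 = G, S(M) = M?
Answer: 16422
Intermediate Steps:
E(X, G) = -54 + 6*G
m(q) = 6*q*(-54 + 6*q) (m(q) = 6*((-54 + 6*q)*q) = 6*(q*(-54 + 6*q)) = 6*q*(-54 + 6*q))
(31 + m(S(-1)))*42 = (31 + 36*(-1)*(-9 - 1))*42 = (31 + 36*(-1)*(-10))*42 = (31 + 360)*42 = 391*42 = 16422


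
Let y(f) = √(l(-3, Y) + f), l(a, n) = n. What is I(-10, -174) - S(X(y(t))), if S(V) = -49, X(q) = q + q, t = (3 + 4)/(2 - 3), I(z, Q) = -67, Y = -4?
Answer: -18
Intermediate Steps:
t = -7 (t = 7/(-1) = 7*(-1) = -7)
y(f) = √(-4 + f)
X(q) = 2*q
I(-10, -174) - S(X(y(t))) = -67 - 1*(-49) = -67 + 49 = -18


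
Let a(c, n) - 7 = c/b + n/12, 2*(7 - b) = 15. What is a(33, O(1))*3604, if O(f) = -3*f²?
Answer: -213537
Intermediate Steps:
b = -½ (b = 7 - ½*15 = 7 - 15/2 = -½ ≈ -0.50000)
a(c, n) = 7 - 2*c + n/12 (a(c, n) = 7 + (c/(-½) + n/12) = 7 + (c*(-2) + n*(1/12)) = 7 + (-2*c + n/12) = 7 - 2*c + n/12)
a(33, O(1))*3604 = (7 - 2*33 + (-3*1²)/12)*3604 = (7 - 66 + (-3*1)/12)*3604 = (7 - 66 + (1/12)*(-3))*3604 = (7 - 66 - ¼)*3604 = -237/4*3604 = -213537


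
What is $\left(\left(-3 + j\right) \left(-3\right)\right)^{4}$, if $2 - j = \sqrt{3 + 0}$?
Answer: $2268 + 1296 \sqrt{3} \approx 4512.7$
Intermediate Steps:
$j = 2 - \sqrt{3}$ ($j = 2 - \sqrt{3 + 0} = 2 - \sqrt{3} \approx 0.26795$)
$\left(\left(-3 + j\right) \left(-3\right)\right)^{4} = \left(\left(-3 + \left(2 - \sqrt{3}\right)\right) \left(-3\right)\right)^{4} = \left(\left(-1 - \sqrt{3}\right) \left(-3\right)\right)^{4} = \left(3 + 3 \sqrt{3}\right)^{4}$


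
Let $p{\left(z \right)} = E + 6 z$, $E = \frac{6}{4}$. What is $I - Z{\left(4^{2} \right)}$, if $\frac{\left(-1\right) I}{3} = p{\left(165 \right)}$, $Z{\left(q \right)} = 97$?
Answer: $- \frac{6143}{2} \approx -3071.5$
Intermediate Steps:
$E = \frac{3}{2}$ ($E = 6 \cdot \frac{1}{4} = \frac{3}{2} \approx 1.5$)
$p{\left(z \right)} = \frac{3}{2} + 6 z$
$I = - \frac{5949}{2}$ ($I = - 3 \left(\frac{3}{2} + 6 \cdot 165\right) = - 3 \left(\frac{3}{2} + 990\right) = \left(-3\right) \frac{1983}{2} = - \frac{5949}{2} \approx -2974.5$)
$I - Z{\left(4^{2} \right)} = - \frac{5949}{2} - 97 = - \frac{6143}{2}$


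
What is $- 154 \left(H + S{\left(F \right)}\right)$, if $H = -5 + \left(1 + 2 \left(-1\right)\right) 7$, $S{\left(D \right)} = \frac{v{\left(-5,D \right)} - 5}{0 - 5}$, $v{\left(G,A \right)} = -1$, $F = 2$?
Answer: $\frac{8316}{5} \approx 1663.2$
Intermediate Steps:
$S{\left(D \right)} = \frac{6}{5}$ ($S{\left(D \right)} = \frac{-1 - 5}{0 - 5} = - \frac{6}{-5} = \left(-6\right) \left(- \frac{1}{5}\right) = \frac{6}{5}$)
$H = -12$ ($H = -5 + \left(1 - 2\right) 7 = -5 - 7 = -12$)
$- 154 \left(H + S{\left(F \right)}\right) = - 154 \left(-12 + \frac{6}{5}\right) = \left(-154\right) \left(- \frac{54}{5}\right) = \frac{8316}{5}$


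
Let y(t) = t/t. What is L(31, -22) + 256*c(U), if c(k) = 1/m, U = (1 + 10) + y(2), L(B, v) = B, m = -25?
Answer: 519/25 ≈ 20.760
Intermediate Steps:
y(t) = 1
U = 12 (U = (1 + 10) + 1 = 11 + 1 = 12)
c(k) = -1/25 (c(k) = 1/(-25) = -1/25)
L(31, -22) + 256*c(U) = 31 + 256*(-1/25) = 31 - 256/25 = 519/25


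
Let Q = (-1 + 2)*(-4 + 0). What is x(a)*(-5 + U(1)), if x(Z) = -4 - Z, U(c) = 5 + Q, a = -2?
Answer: 8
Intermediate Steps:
Q = -4 (Q = 1*(-4) = -4)
U(c) = 1 (U(c) = 5 - 4 = 1)
x(a)*(-5 + U(1)) = (-4 - 1*(-2))*(-5 + 1) = (-4 + 2)*(-4) = -2*(-4) = 8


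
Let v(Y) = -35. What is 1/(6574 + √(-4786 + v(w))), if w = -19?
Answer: 6574/43222297 - I*√4821/43222297 ≈ 0.0001521 - 1.6064e-6*I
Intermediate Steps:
1/(6574 + √(-4786 + v(w))) = 1/(6574 + √(-4786 - 35)) = 1/(6574 + √(-4821)) = 1/(6574 + I*√4821)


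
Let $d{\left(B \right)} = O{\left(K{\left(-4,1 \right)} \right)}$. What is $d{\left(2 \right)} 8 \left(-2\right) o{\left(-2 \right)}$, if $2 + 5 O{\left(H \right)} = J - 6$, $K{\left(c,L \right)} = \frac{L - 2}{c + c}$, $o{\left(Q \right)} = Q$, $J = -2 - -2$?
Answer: $- \frac{256}{5} \approx -51.2$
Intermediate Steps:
$J = 0$ ($J = -2 + 2 = 0$)
$K{\left(c,L \right)} = \frac{-2 + L}{2 c}$
$O{\left(H \right)} = - \frac{8}{5}$ ($O{\left(H \right)} = - \frac{2}{5} + \frac{0 - 6}{5} = - \frac{2}{5} + \frac{1}{5} \left(-6\right) = - \frac{2}{5} - \frac{6}{5} = - \frac{8}{5}$)
$d{\left(B \right)} = - \frac{8}{5}$
$d{\left(2 \right)} 8 \left(-2\right) o{\left(-2 \right)} = - \frac{8 \cdot 8 \left(-2\right) \left(-2\right)}{5} = - \frac{8 \left(\left(-16\right) \left(-2\right)\right)}{5} = \left(- \frac{8}{5}\right) 32 = - \frac{256}{5}$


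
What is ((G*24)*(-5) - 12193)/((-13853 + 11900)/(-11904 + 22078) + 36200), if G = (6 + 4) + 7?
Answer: -144806542/368296847 ≈ -0.39318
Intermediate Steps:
G = 17 (G = 10 + 7 = 17)
((G*24)*(-5) - 12193)/((-13853 + 11900)/(-11904 + 22078) + 36200) = ((17*24)*(-5) - 12193)/((-13853 + 11900)/(-11904 + 22078) + 36200) = (408*(-5) - 12193)/(-1953/10174 + 36200) = (-2040 - 12193)/(-1953*1/10174 + 36200) = -14233/(-1953/10174 + 36200) = -14233/368296847/10174 = -14233*10174/368296847 = -144806542/368296847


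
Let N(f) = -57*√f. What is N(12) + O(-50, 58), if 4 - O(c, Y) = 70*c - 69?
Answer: 3573 - 114*√3 ≈ 3375.5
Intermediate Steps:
O(c, Y) = 73 - 70*c (O(c, Y) = 4 - (70*c - 69) = 4 - (-69 + 70*c) = 4 + (69 - 70*c) = 73 - 70*c)
N(12) + O(-50, 58) = -114*√3 + (73 - 70*(-50)) = -114*√3 + (73 + 3500) = -114*√3 + 3573 = 3573 - 114*√3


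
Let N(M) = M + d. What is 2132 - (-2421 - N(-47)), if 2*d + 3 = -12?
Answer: 8997/2 ≈ 4498.5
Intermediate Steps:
d = -15/2 (d = -3/2 + (½)*(-12) = -3/2 - 6 = -15/2 ≈ -7.5000)
N(M) = -15/2 + M (N(M) = M - 15/2 = -15/2 + M)
2132 - (-2421 - N(-47)) = 2132 - (-2421 - (-15/2 - 47)) = 2132 - (-2421 - 1*(-109/2)) = 2132 - (-2421 + 109/2) = 2132 - 1*(-4733/2) = 2132 + 4733/2 = 8997/2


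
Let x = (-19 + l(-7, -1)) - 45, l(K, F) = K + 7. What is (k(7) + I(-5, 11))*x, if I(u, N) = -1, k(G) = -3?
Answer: 256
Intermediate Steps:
l(K, F) = 7 + K
x = -64 (x = (-19 + (7 - 7)) - 45 = (-19 + 0) - 45 = -19 - 45 = -64)
(k(7) + I(-5, 11))*x = (-3 - 1)*(-64) = -4*(-64) = 256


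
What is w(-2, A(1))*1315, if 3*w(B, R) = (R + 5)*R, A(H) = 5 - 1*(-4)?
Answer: 55230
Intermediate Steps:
A(H) = 9 (A(H) = 5 + 4 = 9)
w(B, R) = R*(5 + R)/3 (w(B, R) = ((R + 5)*R)/3 = ((5 + R)*R)/3 = (R*(5 + R))/3 = R*(5 + R)/3)
w(-2, A(1))*1315 = ((⅓)*9*(5 + 9))*1315 = ((⅓)*9*14)*1315 = 42*1315 = 55230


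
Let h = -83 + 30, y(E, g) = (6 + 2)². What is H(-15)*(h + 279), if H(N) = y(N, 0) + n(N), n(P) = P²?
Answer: 65314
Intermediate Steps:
y(E, g) = 64 (y(E, g) = 8² = 64)
H(N) = 64 + N²
h = -53
H(-15)*(h + 279) = (64 + (-15)²)*(-53 + 279) = (64 + 225)*226 = 289*226 = 65314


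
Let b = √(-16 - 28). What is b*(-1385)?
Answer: -2770*I*√11 ≈ -9187.0*I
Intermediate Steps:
b = 2*I*√11 (b = √(-44) = 2*I*√11 ≈ 6.6332*I)
b*(-1385) = (2*I*√11)*(-1385) = -2770*I*√11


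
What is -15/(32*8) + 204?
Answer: 52209/256 ≈ 203.94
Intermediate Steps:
-15/(32*8) + 204 = -15/256 + 204 = 52209/256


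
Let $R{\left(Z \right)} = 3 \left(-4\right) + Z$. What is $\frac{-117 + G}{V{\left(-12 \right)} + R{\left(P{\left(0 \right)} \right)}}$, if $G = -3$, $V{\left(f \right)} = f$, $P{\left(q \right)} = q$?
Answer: $5$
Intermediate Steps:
$R{\left(Z \right)} = -12 + Z$
$\frac{-117 + G}{V{\left(-12 \right)} + R{\left(P{\left(0 \right)} \right)}} = \frac{-117 - 3}{-12 + \left(-12 + 0\right)} = \frac{1}{-12 - 12} \left(-120\right) = \frac{1}{-24} \left(-120\right) = \left(- \frac{1}{24}\right) \left(-120\right) = 5$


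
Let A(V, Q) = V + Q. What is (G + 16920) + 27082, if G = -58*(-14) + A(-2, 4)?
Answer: 44816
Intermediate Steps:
A(V, Q) = Q + V
G = 814 (G = -58*(-14) + (4 - 2) = 812 + 2 = 814)
(G + 16920) + 27082 = (814 + 16920) + 27082 = 17734 + 27082 = 44816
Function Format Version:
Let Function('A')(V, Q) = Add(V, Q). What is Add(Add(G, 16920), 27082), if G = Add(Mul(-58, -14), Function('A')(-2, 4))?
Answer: 44816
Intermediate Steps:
Function('A')(V, Q) = Add(Q, V)
G = 814 (G = Add(Mul(-58, -14), Add(4, -2)) = Add(812, 2) = 814)
Add(Add(G, 16920), 27082) = Add(Add(814, 16920), 27082) = Add(17734, 27082) = 44816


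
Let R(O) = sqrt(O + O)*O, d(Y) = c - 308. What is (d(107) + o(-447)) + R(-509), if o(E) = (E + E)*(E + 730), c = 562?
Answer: -252748 - 509*I*sqrt(1018) ≈ -2.5275e+5 - 16240.0*I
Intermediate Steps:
o(E) = 2*E*(730 + E) (o(E) = (2*E)*(730 + E) = 2*E*(730 + E))
d(Y) = 254 (d(Y) = 562 - 308 = 254)
R(O) = sqrt(2)*O**(3/2) (R(O) = sqrt(2*O)*O = (sqrt(2)*sqrt(O))*O = sqrt(2)*O**(3/2))
(d(107) + o(-447)) + R(-509) = (254 + 2*(-447)*(730 - 447)) + sqrt(2)*(-509)**(3/2) = (254 + 2*(-447)*283) + sqrt(2)*(-509*I*sqrt(509)) = (254 - 253002) - 509*I*sqrt(1018) = -252748 - 509*I*sqrt(1018)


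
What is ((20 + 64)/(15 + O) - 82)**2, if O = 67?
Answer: 11022400/1681 ≈ 6557.0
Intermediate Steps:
((20 + 64)/(15 + O) - 82)**2 = ((20 + 64)/(15 + 67) - 82)**2 = (84/82 - 82)**2 = (84*(1/82) - 82)**2 = (42/41 - 82)**2 = (-3320/41)**2 = 11022400/1681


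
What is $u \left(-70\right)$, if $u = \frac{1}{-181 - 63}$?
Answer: $\frac{35}{122} \approx 0.28689$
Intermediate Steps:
$u = - \frac{1}{244}$ ($u = \frac{1}{-244} = - \frac{1}{244} \approx -0.0040984$)
$u \left(-70\right) = \left(- \frac{1}{244}\right) \left(-70\right) = \frac{35}{122}$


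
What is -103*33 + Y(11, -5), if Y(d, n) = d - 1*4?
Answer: -3392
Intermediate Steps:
Y(d, n) = -4 + d (Y(d, n) = d - 4 = -4 + d)
-103*33 + Y(11, -5) = -103*33 + (-4 + 11) = -3399 + 7 = -3392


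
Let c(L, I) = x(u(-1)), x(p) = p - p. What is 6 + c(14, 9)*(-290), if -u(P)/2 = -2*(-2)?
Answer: 6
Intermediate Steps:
u(P) = -8 (u(P) = -(-4)*(-2) = -2*4 = -8)
x(p) = 0
c(L, I) = 0
6 + c(14, 9)*(-290) = 6 + 0*(-290) = 6 + 0 = 6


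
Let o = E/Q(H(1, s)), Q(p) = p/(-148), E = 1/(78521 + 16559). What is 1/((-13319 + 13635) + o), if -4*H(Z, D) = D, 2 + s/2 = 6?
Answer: 47540/15022677 ≈ 0.0031645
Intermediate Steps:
s = 8 (s = -4 + 2*6 = -4 + 12 = 8)
H(Z, D) = -D/4
E = 1/95080 ≈ 1.0517e-5
Q(p) = -p/148 (Q(p) = p*(-1/148) = -p/148)
o = 37/47540 (o = 1/(95080*((-(-1)*8/592))) = 1/(95080*((-1/148*(-2)))) = 1/(95080*(1/74)) = (1/95080)*74 = 37/47540 ≈ 0.00077829)
1/((-13319 + 13635) + o) = 1/((-13319 + 13635) + 37/47540) = 1/(316 + 37/47540) = 1/(15022677/47540) = 47540/15022677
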